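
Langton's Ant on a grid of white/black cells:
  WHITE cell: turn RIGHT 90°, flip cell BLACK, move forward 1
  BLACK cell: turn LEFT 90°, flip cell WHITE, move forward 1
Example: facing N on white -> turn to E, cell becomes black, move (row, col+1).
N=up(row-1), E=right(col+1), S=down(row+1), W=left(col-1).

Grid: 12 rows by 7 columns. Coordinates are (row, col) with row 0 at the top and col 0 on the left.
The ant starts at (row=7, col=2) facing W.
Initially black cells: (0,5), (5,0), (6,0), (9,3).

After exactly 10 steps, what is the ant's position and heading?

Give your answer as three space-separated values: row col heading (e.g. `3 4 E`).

Answer: 8 3 E

Derivation:
Step 1: on WHITE (7,2): turn R to N, flip to black, move to (6,2). |black|=5
Step 2: on WHITE (6,2): turn R to E, flip to black, move to (6,3). |black|=6
Step 3: on WHITE (6,3): turn R to S, flip to black, move to (7,3). |black|=7
Step 4: on WHITE (7,3): turn R to W, flip to black, move to (7,2). |black|=8
Step 5: on BLACK (7,2): turn L to S, flip to white, move to (8,2). |black|=7
Step 6: on WHITE (8,2): turn R to W, flip to black, move to (8,1). |black|=8
Step 7: on WHITE (8,1): turn R to N, flip to black, move to (7,1). |black|=9
Step 8: on WHITE (7,1): turn R to E, flip to black, move to (7,2). |black|=10
Step 9: on WHITE (7,2): turn R to S, flip to black, move to (8,2). |black|=11
Step 10: on BLACK (8,2): turn L to E, flip to white, move to (8,3). |black|=10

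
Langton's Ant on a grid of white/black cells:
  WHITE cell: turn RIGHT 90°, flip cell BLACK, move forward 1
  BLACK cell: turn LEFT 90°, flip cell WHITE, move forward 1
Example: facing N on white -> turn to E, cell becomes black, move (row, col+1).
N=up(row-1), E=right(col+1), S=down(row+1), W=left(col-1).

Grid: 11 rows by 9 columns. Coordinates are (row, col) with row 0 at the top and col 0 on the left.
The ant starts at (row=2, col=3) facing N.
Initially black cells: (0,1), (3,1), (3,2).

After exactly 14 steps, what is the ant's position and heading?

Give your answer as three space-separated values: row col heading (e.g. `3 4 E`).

Answer: 1 2 N

Derivation:
Step 1: on WHITE (2,3): turn R to E, flip to black, move to (2,4). |black|=4
Step 2: on WHITE (2,4): turn R to S, flip to black, move to (3,4). |black|=5
Step 3: on WHITE (3,4): turn R to W, flip to black, move to (3,3). |black|=6
Step 4: on WHITE (3,3): turn R to N, flip to black, move to (2,3). |black|=7
Step 5: on BLACK (2,3): turn L to W, flip to white, move to (2,2). |black|=6
Step 6: on WHITE (2,2): turn R to N, flip to black, move to (1,2). |black|=7
Step 7: on WHITE (1,2): turn R to E, flip to black, move to (1,3). |black|=8
Step 8: on WHITE (1,3): turn R to S, flip to black, move to (2,3). |black|=9
Step 9: on WHITE (2,3): turn R to W, flip to black, move to (2,2). |black|=10
Step 10: on BLACK (2,2): turn L to S, flip to white, move to (3,2). |black|=9
Step 11: on BLACK (3,2): turn L to E, flip to white, move to (3,3). |black|=8
Step 12: on BLACK (3,3): turn L to N, flip to white, move to (2,3). |black|=7
Step 13: on BLACK (2,3): turn L to W, flip to white, move to (2,2). |black|=6
Step 14: on WHITE (2,2): turn R to N, flip to black, move to (1,2). |black|=7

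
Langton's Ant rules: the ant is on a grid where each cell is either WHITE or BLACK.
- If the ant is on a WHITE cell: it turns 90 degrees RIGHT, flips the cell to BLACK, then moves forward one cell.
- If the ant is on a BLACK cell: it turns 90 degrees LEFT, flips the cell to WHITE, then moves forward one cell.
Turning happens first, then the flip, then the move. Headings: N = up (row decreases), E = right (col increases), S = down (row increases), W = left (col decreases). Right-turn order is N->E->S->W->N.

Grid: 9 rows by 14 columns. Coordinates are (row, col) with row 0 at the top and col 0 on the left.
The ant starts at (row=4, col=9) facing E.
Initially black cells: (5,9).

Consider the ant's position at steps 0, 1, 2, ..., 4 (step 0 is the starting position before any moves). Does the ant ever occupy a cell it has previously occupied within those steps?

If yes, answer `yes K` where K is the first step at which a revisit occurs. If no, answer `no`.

Step 1: on WHITE (4,9): turn R to S, flip to black, move to (5,9). |black|=2 — new cell
Step 2: on BLACK (5,9): turn L to E, flip to white, move to (5,10). |black|=1 — new cell
Step 3: on WHITE (5,10): turn R to S, flip to black, move to (6,10). |black|=2 — new cell
Step 4: on WHITE (6,10): turn R to W, flip to black, move to (6,9). |black|=3 — new cell
No revisit within 4 steps.

Answer: no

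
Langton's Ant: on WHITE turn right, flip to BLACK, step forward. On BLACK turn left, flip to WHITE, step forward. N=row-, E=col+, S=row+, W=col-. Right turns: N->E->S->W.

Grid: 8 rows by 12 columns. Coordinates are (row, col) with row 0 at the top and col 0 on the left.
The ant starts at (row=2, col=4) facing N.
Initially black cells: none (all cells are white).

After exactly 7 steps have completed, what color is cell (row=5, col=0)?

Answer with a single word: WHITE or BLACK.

Answer: WHITE

Derivation:
Step 1: on WHITE (2,4): turn R to E, flip to black, move to (2,5). |black|=1
Step 2: on WHITE (2,5): turn R to S, flip to black, move to (3,5). |black|=2
Step 3: on WHITE (3,5): turn R to W, flip to black, move to (3,4). |black|=3
Step 4: on WHITE (3,4): turn R to N, flip to black, move to (2,4). |black|=4
Step 5: on BLACK (2,4): turn L to W, flip to white, move to (2,3). |black|=3
Step 6: on WHITE (2,3): turn R to N, flip to black, move to (1,3). |black|=4
Step 7: on WHITE (1,3): turn R to E, flip to black, move to (1,4). |black|=5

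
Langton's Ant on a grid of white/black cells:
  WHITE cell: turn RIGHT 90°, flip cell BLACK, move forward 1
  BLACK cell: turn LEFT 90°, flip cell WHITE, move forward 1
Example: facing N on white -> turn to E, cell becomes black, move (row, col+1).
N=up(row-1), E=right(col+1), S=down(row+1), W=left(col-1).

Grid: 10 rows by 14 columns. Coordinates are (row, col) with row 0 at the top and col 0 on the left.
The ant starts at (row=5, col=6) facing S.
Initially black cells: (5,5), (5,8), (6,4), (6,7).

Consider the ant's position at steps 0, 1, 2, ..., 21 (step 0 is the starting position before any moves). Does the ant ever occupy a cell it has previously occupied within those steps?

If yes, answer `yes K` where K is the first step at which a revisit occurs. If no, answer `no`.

Answer: yes 7

Derivation:
Step 1: on WHITE (5,6): turn R to W, flip to black, move to (5,5). |black|=5 — new cell
Step 2: on BLACK (5,5): turn L to S, flip to white, move to (6,5). |black|=4 — new cell
Step 3: on WHITE (6,5): turn R to W, flip to black, move to (6,4). |black|=5 — new cell
Step 4: on BLACK (6,4): turn L to S, flip to white, move to (7,4). |black|=4 — new cell
Step 5: on WHITE (7,4): turn R to W, flip to black, move to (7,3). |black|=5 — new cell
Step 6: on WHITE (7,3): turn R to N, flip to black, move to (6,3). |black|=6 — new cell
Step 7: on WHITE (6,3): turn R to E, flip to black, move to (6,4). |black|=7 — REVISIT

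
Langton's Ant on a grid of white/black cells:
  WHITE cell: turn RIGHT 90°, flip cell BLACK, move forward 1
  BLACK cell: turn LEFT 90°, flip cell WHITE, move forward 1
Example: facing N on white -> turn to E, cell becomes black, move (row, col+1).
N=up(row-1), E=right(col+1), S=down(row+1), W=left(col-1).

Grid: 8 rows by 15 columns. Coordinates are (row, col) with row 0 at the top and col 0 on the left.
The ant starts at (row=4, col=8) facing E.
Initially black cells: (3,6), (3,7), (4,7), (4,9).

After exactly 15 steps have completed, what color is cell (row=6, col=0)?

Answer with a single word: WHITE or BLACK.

Answer: WHITE

Derivation:
Step 1: on WHITE (4,8): turn R to S, flip to black, move to (5,8). |black|=5
Step 2: on WHITE (5,8): turn R to W, flip to black, move to (5,7). |black|=6
Step 3: on WHITE (5,7): turn R to N, flip to black, move to (4,7). |black|=7
Step 4: on BLACK (4,7): turn L to W, flip to white, move to (4,6). |black|=6
Step 5: on WHITE (4,6): turn R to N, flip to black, move to (3,6). |black|=7
Step 6: on BLACK (3,6): turn L to W, flip to white, move to (3,5). |black|=6
Step 7: on WHITE (3,5): turn R to N, flip to black, move to (2,5). |black|=7
Step 8: on WHITE (2,5): turn R to E, flip to black, move to (2,6). |black|=8
Step 9: on WHITE (2,6): turn R to S, flip to black, move to (3,6). |black|=9
Step 10: on WHITE (3,6): turn R to W, flip to black, move to (3,5). |black|=10
Step 11: on BLACK (3,5): turn L to S, flip to white, move to (4,5). |black|=9
Step 12: on WHITE (4,5): turn R to W, flip to black, move to (4,4). |black|=10
Step 13: on WHITE (4,4): turn R to N, flip to black, move to (3,4). |black|=11
Step 14: on WHITE (3,4): turn R to E, flip to black, move to (3,5). |black|=12
Step 15: on WHITE (3,5): turn R to S, flip to black, move to (4,5). |black|=13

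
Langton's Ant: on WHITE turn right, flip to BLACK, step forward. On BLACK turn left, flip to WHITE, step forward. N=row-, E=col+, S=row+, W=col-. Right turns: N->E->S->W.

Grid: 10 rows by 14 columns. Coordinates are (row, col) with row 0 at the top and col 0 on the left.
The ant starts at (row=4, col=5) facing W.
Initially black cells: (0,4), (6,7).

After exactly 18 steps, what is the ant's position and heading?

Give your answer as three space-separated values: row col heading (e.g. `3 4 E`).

Step 1: on WHITE (4,5): turn R to N, flip to black, move to (3,5). |black|=3
Step 2: on WHITE (3,5): turn R to E, flip to black, move to (3,6). |black|=4
Step 3: on WHITE (3,6): turn R to S, flip to black, move to (4,6). |black|=5
Step 4: on WHITE (4,6): turn R to W, flip to black, move to (4,5). |black|=6
Step 5: on BLACK (4,5): turn L to S, flip to white, move to (5,5). |black|=5
Step 6: on WHITE (5,5): turn R to W, flip to black, move to (5,4). |black|=6
Step 7: on WHITE (5,4): turn R to N, flip to black, move to (4,4). |black|=7
Step 8: on WHITE (4,4): turn R to E, flip to black, move to (4,5). |black|=8
Step 9: on WHITE (4,5): turn R to S, flip to black, move to (5,5). |black|=9
Step 10: on BLACK (5,5): turn L to E, flip to white, move to (5,6). |black|=8
Step 11: on WHITE (5,6): turn R to S, flip to black, move to (6,6). |black|=9
Step 12: on WHITE (6,6): turn R to W, flip to black, move to (6,5). |black|=10
Step 13: on WHITE (6,5): turn R to N, flip to black, move to (5,5). |black|=11
Step 14: on WHITE (5,5): turn R to E, flip to black, move to (5,6). |black|=12
Step 15: on BLACK (5,6): turn L to N, flip to white, move to (4,6). |black|=11
Step 16: on BLACK (4,6): turn L to W, flip to white, move to (4,5). |black|=10
Step 17: on BLACK (4,5): turn L to S, flip to white, move to (5,5). |black|=9
Step 18: on BLACK (5,5): turn L to E, flip to white, move to (5,6). |black|=8

Answer: 5 6 E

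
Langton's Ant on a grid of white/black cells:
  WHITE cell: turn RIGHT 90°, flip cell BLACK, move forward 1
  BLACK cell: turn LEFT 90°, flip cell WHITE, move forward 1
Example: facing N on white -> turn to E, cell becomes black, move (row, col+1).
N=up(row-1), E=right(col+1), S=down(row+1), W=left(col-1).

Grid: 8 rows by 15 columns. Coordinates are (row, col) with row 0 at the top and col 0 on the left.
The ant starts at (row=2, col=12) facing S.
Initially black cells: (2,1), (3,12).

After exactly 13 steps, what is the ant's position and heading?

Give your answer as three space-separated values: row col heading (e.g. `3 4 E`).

Step 1: on WHITE (2,12): turn R to W, flip to black, move to (2,11). |black|=3
Step 2: on WHITE (2,11): turn R to N, flip to black, move to (1,11). |black|=4
Step 3: on WHITE (1,11): turn R to E, flip to black, move to (1,12). |black|=5
Step 4: on WHITE (1,12): turn R to S, flip to black, move to (2,12). |black|=6
Step 5: on BLACK (2,12): turn L to E, flip to white, move to (2,13). |black|=5
Step 6: on WHITE (2,13): turn R to S, flip to black, move to (3,13). |black|=6
Step 7: on WHITE (3,13): turn R to W, flip to black, move to (3,12). |black|=7
Step 8: on BLACK (3,12): turn L to S, flip to white, move to (4,12). |black|=6
Step 9: on WHITE (4,12): turn R to W, flip to black, move to (4,11). |black|=7
Step 10: on WHITE (4,11): turn R to N, flip to black, move to (3,11). |black|=8
Step 11: on WHITE (3,11): turn R to E, flip to black, move to (3,12). |black|=9
Step 12: on WHITE (3,12): turn R to S, flip to black, move to (4,12). |black|=10
Step 13: on BLACK (4,12): turn L to E, flip to white, move to (4,13). |black|=9

Answer: 4 13 E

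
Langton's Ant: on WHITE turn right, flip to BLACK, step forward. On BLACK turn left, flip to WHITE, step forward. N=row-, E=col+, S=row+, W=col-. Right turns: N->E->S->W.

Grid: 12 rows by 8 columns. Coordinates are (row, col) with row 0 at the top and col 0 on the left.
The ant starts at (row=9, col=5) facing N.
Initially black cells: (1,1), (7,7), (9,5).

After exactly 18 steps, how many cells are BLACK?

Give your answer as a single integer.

Step 1: on BLACK (9,5): turn L to W, flip to white, move to (9,4). |black|=2
Step 2: on WHITE (9,4): turn R to N, flip to black, move to (8,4). |black|=3
Step 3: on WHITE (8,4): turn R to E, flip to black, move to (8,5). |black|=4
Step 4: on WHITE (8,5): turn R to S, flip to black, move to (9,5). |black|=5
Step 5: on WHITE (9,5): turn R to W, flip to black, move to (9,4). |black|=6
Step 6: on BLACK (9,4): turn L to S, flip to white, move to (10,4). |black|=5
Step 7: on WHITE (10,4): turn R to W, flip to black, move to (10,3). |black|=6
Step 8: on WHITE (10,3): turn R to N, flip to black, move to (9,3). |black|=7
Step 9: on WHITE (9,3): turn R to E, flip to black, move to (9,4). |black|=8
Step 10: on WHITE (9,4): turn R to S, flip to black, move to (10,4). |black|=9
Step 11: on BLACK (10,4): turn L to E, flip to white, move to (10,5). |black|=8
Step 12: on WHITE (10,5): turn R to S, flip to black, move to (11,5). |black|=9
Step 13: on WHITE (11,5): turn R to W, flip to black, move to (11,4). |black|=10
Step 14: on WHITE (11,4): turn R to N, flip to black, move to (10,4). |black|=11
Step 15: on WHITE (10,4): turn R to E, flip to black, move to (10,5). |black|=12
Step 16: on BLACK (10,5): turn L to N, flip to white, move to (9,5). |black|=11
Step 17: on BLACK (9,5): turn L to W, flip to white, move to (9,4). |black|=10
Step 18: on BLACK (9,4): turn L to S, flip to white, move to (10,4). |black|=9

Answer: 9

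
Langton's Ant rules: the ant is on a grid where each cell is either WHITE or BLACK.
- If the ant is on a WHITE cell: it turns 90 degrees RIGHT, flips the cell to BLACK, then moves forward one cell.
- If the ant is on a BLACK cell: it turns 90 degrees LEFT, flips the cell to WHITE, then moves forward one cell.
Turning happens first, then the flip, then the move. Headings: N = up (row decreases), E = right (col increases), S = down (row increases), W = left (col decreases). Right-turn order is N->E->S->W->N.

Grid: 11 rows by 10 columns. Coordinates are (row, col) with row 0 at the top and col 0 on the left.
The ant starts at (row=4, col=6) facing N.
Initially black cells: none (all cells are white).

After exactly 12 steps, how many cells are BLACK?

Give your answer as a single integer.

Answer: 8

Derivation:
Step 1: on WHITE (4,6): turn R to E, flip to black, move to (4,7). |black|=1
Step 2: on WHITE (4,7): turn R to S, flip to black, move to (5,7). |black|=2
Step 3: on WHITE (5,7): turn R to W, flip to black, move to (5,6). |black|=3
Step 4: on WHITE (5,6): turn R to N, flip to black, move to (4,6). |black|=4
Step 5: on BLACK (4,6): turn L to W, flip to white, move to (4,5). |black|=3
Step 6: on WHITE (4,5): turn R to N, flip to black, move to (3,5). |black|=4
Step 7: on WHITE (3,5): turn R to E, flip to black, move to (3,6). |black|=5
Step 8: on WHITE (3,6): turn R to S, flip to black, move to (4,6). |black|=6
Step 9: on WHITE (4,6): turn R to W, flip to black, move to (4,5). |black|=7
Step 10: on BLACK (4,5): turn L to S, flip to white, move to (5,5). |black|=6
Step 11: on WHITE (5,5): turn R to W, flip to black, move to (5,4). |black|=7
Step 12: on WHITE (5,4): turn R to N, flip to black, move to (4,4). |black|=8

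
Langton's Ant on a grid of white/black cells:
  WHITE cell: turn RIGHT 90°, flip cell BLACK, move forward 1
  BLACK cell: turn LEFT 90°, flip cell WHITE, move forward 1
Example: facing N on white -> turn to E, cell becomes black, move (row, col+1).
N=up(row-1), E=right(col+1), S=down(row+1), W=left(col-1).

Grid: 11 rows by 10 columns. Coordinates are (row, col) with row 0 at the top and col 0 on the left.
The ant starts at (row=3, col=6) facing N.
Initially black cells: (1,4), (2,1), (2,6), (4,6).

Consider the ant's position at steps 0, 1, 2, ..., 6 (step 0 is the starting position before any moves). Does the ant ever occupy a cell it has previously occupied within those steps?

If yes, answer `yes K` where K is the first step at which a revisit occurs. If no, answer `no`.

Answer: no

Derivation:
Step 1: on WHITE (3,6): turn R to E, flip to black, move to (3,7). |black|=5 — new cell
Step 2: on WHITE (3,7): turn R to S, flip to black, move to (4,7). |black|=6 — new cell
Step 3: on WHITE (4,7): turn R to W, flip to black, move to (4,6). |black|=7 — new cell
Step 4: on BLACK (4,6): turn L to S, flip to white, move to (5,6). |black|=6 — new cell
Step 5: on WHITE (5,6): turn R to W, flip to black, move to (5,5). |black|=7 — new cell
Step 6: on WHITE (5,5): turn R to N, flip to black, move to (4,5). |black|=8 — new cell
No revisit within 6 steps.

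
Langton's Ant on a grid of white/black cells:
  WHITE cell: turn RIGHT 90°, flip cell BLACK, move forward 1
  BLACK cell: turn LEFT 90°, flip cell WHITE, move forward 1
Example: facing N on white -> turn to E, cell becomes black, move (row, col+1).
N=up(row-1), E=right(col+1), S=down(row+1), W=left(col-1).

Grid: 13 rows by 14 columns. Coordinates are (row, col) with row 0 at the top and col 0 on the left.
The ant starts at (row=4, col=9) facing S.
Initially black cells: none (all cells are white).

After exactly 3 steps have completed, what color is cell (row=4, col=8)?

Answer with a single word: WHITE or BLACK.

Step 1: on WHITE (4,9): turn R to W, flip to black, move to (4,8). |black|=1
Step 2: on WHITE (4,8): turn R to N, flip to black, move to (3,8). |black|=2
Step 3: on WHITE (3,8): turn R to E, flip to black, move to (3,9). |black|=3

Answer: BLACK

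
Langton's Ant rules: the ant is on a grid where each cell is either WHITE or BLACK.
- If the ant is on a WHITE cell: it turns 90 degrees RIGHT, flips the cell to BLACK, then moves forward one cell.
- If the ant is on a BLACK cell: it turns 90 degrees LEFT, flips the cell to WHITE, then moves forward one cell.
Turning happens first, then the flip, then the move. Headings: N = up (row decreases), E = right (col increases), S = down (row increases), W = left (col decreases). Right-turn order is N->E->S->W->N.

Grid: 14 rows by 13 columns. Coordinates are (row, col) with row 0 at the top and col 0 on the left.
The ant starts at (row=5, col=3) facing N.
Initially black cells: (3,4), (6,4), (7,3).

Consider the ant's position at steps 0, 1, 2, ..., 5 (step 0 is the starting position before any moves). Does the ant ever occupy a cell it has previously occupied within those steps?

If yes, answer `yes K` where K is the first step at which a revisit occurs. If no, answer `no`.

Answer: no

Derivation:
Step 1: on WHITE (5,3): turn R to E, flip to black, move to (5,4). |black|=4 — new cell
Step 2: on WHITE (5,4): turn R to S, flip to black, move to (6,4). |black|=5 — new cell
Step 3: on BLACK (6,4): turn L to E, flip to white, move to (6,5). |black|=4 — new cell
Step 4: on WHITE (6,5): turn R to S, flip to black, move to (7,5). |black|=5 — new cell
Step 5: on WHITE (7,5): turn R to W, flip to black, move to (7,4). |black|=6 — new cell
No revisit within 5 steps.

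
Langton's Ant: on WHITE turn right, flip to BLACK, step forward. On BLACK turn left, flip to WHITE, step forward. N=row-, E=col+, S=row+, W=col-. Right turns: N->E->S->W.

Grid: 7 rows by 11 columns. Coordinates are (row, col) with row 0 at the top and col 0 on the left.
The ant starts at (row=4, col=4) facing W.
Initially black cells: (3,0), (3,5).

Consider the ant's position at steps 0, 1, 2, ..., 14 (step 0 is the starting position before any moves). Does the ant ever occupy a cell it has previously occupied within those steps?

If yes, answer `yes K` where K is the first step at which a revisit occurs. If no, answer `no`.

Step 1: on WHITE (4,4): turn R to N, flip to black, move to (3,4). |black|=3 — new cell
Step 2: on WHITE (3,4): turn R to E, flip to black, move to (3,5). |black|=4 — new cell
Step 3: on BLACK (3,5): turn L to N, flip to white, move to (2,5). |black|=3 — new cell
Step 4: on WHITE (2,5): turn R to E, flip to black, move to (2,6). |black|=4 — new cell
Step 5: on WHITE (2,6): turn R to S, flip to black, move to (3,6). |black|=5 — new cell
Step 6: on WHITE (3,6): turn R to W, flip to black, move to (3,5). |black|=6 — REVISIT

Answer: yes 6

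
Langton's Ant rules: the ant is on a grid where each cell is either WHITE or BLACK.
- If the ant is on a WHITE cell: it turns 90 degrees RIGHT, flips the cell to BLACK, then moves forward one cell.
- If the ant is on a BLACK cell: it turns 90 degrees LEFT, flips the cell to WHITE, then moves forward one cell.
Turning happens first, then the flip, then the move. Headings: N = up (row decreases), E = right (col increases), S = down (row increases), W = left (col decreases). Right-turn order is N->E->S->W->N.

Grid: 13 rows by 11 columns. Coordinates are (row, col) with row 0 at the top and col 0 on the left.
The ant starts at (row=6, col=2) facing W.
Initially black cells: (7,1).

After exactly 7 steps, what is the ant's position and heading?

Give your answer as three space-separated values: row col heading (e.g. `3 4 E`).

Answer: 8 1 S

Derivation:
Step 1: on WHITE (6,2): turn R to N, flip to black, move to (5,2). |black|=2
Step 2: on WHITE (5,2): turn R to E, flip to black, move to (5,3). |black|=3
Step 3: on WHITE (5,3): turn R to S, flip to black, move to (6,3). |black|=4
Step 4: on WHITE (6,3): turn R to W, flip to black, move to (6,2). |black|=5
Step 5: on BLACK (6,2): turn L to S, flip to white, move to (7,2). |black|=4
Step 6: on WHITE (7,2): turn R to W, flip to black, move to (7,1). |black|=5
Step 7: on BLACK (7,1): turn L to S, flip to white, move to (8,1). |black|=4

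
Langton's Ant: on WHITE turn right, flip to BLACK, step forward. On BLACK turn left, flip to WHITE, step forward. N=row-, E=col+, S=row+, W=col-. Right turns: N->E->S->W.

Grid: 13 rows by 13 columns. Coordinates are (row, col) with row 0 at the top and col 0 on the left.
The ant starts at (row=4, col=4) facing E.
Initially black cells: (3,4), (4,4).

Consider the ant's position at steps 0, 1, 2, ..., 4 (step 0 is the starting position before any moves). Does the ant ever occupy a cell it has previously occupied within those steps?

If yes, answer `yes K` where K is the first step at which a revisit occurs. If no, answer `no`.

Step 1: on BLACK (4,4): turn L to N, flip to white, move to (3,4). |black|=1 — new cell
Step 2: on BLACK (3,4): turn L to W, flip to white, move to (3,3). |black|=0 — new cell
Step 3: on WHITE (3,3): turn R to N, flip to black, move to (2,3). |black|=1 — new cell
Step 4: on WHITE (2,3): turn R to E, flip to black, move to (2,4). |black|=2 — new cell
No revisit within 4 steps.

Answer: no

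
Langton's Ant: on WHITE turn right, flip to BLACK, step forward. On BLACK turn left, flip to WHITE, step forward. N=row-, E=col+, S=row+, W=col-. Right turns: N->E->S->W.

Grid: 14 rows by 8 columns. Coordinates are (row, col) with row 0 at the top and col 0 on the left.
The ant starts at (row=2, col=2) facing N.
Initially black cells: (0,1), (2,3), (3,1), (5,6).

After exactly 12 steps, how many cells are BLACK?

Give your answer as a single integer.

Step 1: on WHITE (2,2): turn R to E, flip to black, move to (2,3). |black|=5
Step 2: on BLACK (2,3): turn L to N, flip to white, move to (1,3). |black|=4
Step 3: on WHITE (1,3): turn R to E, flip to black, move to (1,4). |black|=5
Step 4: on WHITE (1,4): turn R to S, flip to black, move to (2,4). |black|=6
Step 5: on WHITE (2,4): turn R to W, flip to black, move to (2,3). |black|=7
Step 6: on WHITE (2,3): turn R to N, flip to black, move to (1,3). |black|=8
Step 7: on BLACK (1,3): turn L to W, flip to white, move to (1,2). |black|=7
Step 8: on WHITE (1,2): turn R to N, flip to black, move to (0,2). |black|=8
Step 9: on WHITE (0,2): turn R to E, flip to black, move to (0,3). |black|=9
Step 10: on WHITE (0,3): turn R to S, flip to black, move to (1,3). |black|=10
Step 11: on WHITE (1,3): turn R to W, flip to black, move to (1,2). |black|=11
Step 12: on BLACK (1,2): turn L to S, flip to white, move to (2,2). |black|=10

Answer: 10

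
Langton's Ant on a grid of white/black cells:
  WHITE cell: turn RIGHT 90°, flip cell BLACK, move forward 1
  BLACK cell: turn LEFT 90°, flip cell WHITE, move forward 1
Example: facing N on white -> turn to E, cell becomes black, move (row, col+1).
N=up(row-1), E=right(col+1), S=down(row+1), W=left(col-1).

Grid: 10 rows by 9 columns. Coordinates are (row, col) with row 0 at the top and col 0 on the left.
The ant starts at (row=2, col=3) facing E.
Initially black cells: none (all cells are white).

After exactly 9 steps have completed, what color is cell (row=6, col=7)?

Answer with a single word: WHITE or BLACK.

Step 1: on WHITE (2,3): turn R to S, flip to black, move to (3,3). |black|=1
Step 2: on WHITE (3,3): turn R to W, flip to black, move to (3,2). |black|=2
Step 3: on WHITE (3,2): turn R to N, flip to black, move to (2,2). |black|=3
Step 4: on WHITE (2,2): turn R to E, flip to black, move to (2,3). |black|=4
Step 5: on BLACK (2,3): turn L to N, flip to white, move to (1,3). |black|=3
Step 6: on WHITE (1,3): turn R to E, flip to black, move to (1,4). |black|=4
Step 7: on WHITE (1,4): turn R to S, flip to black, move to (2,4). |black|=5
Step 8: on WHITE (2,4): turn R to W, flip to black, move to (2,3). |black|=6
Step 9: on WHITE (2,3): turn R to N, flip to black, move to (1,3). |black|=7

Answer: WHITE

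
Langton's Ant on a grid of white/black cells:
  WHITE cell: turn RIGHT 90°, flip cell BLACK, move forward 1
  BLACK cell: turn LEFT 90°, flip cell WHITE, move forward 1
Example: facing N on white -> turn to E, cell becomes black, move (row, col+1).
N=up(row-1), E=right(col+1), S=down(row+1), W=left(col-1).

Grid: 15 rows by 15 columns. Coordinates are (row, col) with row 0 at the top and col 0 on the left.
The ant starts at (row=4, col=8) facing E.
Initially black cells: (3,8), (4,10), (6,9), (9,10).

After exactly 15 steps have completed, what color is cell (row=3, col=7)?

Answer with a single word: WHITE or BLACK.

Step 1: on WHITE (4,8): turn R to S, flip to black, move to (5,8). |black|=5
Step 2: on WHITE (5,8): turn R to W, flip to black, move to (5,7). |black|=6
Step 3: on WHITE (5,7): turn R to N, flip to black, move to (4,7). |black|=7
Step 4: on WHITE (4,7): turn R to E, flip to black, move to (4,8). |black|=8
Step 5: on BLACK (4,8): turn L to N, flip to white, move to (3,8). |black|=7
Step 6: on BLACK (3,8): turn L to W, flip to white, move to (3,7). |black|=6
Step 7: on WHITE (3,7): turn R to N, flip to black, move to (2,7). |black|=7
Step 8: on WHITE (2,7): turn R to E, flip to black, move to (2,8). |black|=8
Step 9: on WHITE (2,8): turn R to S, flip to black, move to (3,8). |black|=9
Step 10: on WHITE (3,8): turn R to W, flip to black, move to (3,7). |black|=10
Step 11: on BLACK (3,7): turn L to S, flip to white, move to (4,7). |black|=9
Step 12: on BLACK (4,7): turn L to E, flip to white, move to (4,8). |black|=8
Step 13: on WHITE (4,8): turn R to S, flip to black, move to (5,8). |black|=9
Step 14: on BLACK (5,8): turn L to E, flip to white, move to (5,9). |black|=8
Step 15: on WHITE (5,9): turn R to S, flip to black, move to (6,9). |black|=9

Answer: WHITE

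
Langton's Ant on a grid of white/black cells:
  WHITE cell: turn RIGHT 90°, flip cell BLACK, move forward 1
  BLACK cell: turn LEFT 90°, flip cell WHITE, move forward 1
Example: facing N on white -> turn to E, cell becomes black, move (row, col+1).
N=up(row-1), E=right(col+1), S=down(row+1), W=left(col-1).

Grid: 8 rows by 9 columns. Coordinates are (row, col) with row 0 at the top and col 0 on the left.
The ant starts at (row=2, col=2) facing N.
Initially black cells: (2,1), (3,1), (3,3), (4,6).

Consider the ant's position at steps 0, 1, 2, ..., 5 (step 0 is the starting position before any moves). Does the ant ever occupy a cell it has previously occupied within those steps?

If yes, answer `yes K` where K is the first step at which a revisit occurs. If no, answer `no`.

Step 1: on WHITE (2,2): turn R to E, flip to black, move to (2,3). |black|=5 — new cell
Step 2: on WHITE (2,3): turn R to S, flip to black, move to (3,3). |black|=6 — new cell
Step 3: on BLACK (3,3): turn L to E, flip to white, move to (3,4). |black|=5 — new cell
Step 4: on WHITE (3,4): turn R to S, flip to black, move to (4,4). |black|=6 — new cell
Step 5: on WHITE (4,4): turn R to W, flip to black, move to (4,3). |black|=7 — new cell
No revisit within 5 steps.

Answer: no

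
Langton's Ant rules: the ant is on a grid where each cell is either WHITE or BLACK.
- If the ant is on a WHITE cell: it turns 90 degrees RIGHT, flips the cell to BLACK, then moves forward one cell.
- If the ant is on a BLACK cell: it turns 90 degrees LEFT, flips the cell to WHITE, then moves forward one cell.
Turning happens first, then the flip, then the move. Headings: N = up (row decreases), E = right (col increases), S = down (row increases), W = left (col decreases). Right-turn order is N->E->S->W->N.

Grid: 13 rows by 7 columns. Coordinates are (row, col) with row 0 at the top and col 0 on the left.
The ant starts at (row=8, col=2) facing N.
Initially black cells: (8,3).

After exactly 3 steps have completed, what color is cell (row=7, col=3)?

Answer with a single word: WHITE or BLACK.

Step 1: on WHITE (8,2): turn R to E, flip to black, move to (8,3). |black|=2
Step 2: on BLACK (8,3): turn L to N, flip to white, move to (7,3). |black|=1
Step 3: on WHITE (7,3): turn R to E, flip to black, move to (7,4). |black|=2

Answer: BLACK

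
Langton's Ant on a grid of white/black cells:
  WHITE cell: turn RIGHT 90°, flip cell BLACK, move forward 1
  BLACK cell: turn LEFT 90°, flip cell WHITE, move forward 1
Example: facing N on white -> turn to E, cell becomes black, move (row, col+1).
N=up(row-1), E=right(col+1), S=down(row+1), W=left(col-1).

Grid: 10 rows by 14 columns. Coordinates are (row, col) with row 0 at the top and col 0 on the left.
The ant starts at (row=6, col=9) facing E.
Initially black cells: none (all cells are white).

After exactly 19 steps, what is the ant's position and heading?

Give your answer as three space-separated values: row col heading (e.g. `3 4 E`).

Step 1: on WHITE (6,9): turn R to S, flip to black, move to (7,9). |black|=1
Step 2: on WHITE (7,9): turn R to W, flip to black, move to (7,8). |black|=2
Step 3: on WHITE (7,8): turn R to N, flip to black, move to (6,8). |black|=3
Step 4: on WHITE (6,8): turn R to E, flip to black, move to (6,9). |black|=4
Step 5: on BLACK (6,9): turn L to N, flip to white, move to (5,9). |black|=3
Step 6: on WHITE (5,9): turn R to E, flip to black, move to (5,10). |black|=4
Step 7: on WHITE (5,10): turn R to S, flip to black, move to (6,10). |black|=5
Step 8: on WHITE (6,10): turn R to W, flip to black, move to (6,9). |black|=6
Step 9: on WHITE (6,9): turn R to N, flip to black, move to (5,9). |black|=7
Step 10: on BLACK (5,9): turn L to W, flip to white, move to (5,8). |black|=6
Step 11: on WHITE (5,8): turn R to N, flip to black, move to (4,8). |black|=7
Step 12: on WHITE (4,8): turn R to E, flip to black, move to (4,9). |black|=8
Step 13: on WHITE (4,9): turn R to S, flip to black, move to (5,9). |black|=9
Step 14: on WHITE (5,9): turn R to W, flip to black, move to (5,8). |black|=10
Step 15: on BLACK (5,8): turn L to S, flip to white, move to (6,8). |black|=9
Step 16: on BLACK (6,8): turn L to E, flip to white, move to (6,9). |black|=8
Step 17: on BLACK (6,9): turn L to N, flip to white, move to (5,9). |black|=7
Step 18: on BLACK (5,9): turn L to W, flip to white, move to (5,8). |black|=6
Step 19: on WHITE (5,8): turn R to N, flip to black, move to (4,8). |black|=7

Answer: 4 8 N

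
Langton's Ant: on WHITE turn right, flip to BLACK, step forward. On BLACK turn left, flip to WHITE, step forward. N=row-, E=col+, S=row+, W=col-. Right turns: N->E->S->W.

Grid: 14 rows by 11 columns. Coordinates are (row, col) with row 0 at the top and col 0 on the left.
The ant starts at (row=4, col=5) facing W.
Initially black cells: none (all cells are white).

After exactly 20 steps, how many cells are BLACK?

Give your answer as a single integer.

Step 1: on WHITE (4,5): turn R to N, flip to black, move to (3,5). |black|=1
Step 2: on WHITE (3,5): turn R to E, flip to black, move to (3,6). |black|=2
Step 3: on WHITE (3,6): turn R to S, flip to black, move to (4,6). |black|=3
Step 4: on WHITE (4,6): turn R to W, flip to black, move to (4,5). |black|=4
Step 5: on BLACK (4,5): turn L to S, flip to white, move to (5,5). |black|=3
Step 6: on WHITE (5,5): turn R to W, flip to black, move to (5,4). |black|=4
Step 7: on WHITE (5,4): turn R to N, flip to black, move to (4,4). |black|=5
Step 8: on WHITE (4,4): turn R to E, flip to black, move to (4,5). |black|=6
Step 9: on WHITE (4,5): turn R to S, flip to black, move to (5,5). |black|=7
Step 10: on BLACK (5,5): turn L to E, flip to white, move to (5,6). |black|=6
Step 11: on WHITE (5,6): turn R to S, flip to black, move to (6,6). |black|=7
Step 12: on WHITE (6,6): turn R to W, flip to black, move to (6,5). |black|=8
Step 13: on WHITE (6,5): turn R to N, flip to black, move to (5,5). |black|=9
Step 14: on WHITE (5,5): turn R to E, flip to black, move to (5,6). |black|=10
Step 15: on BLACK (5,6): turn L to N, flip to white, move to (4,6). |black|=9
Step 16: on BLACK (4,6): turn L to W, flip to white, move to (4,5). |black|=8
Step 17: on BLACK (4,5): turn L to S, flip to white, move to (5,5). |black|=7
Step 18: on BLACK (5,5): turn L to E, flip to white, move to (5,6). |black|=6
Step 19: on WHITE (5,6): turn R to S, flip to black, move to (6,6). |black|=7
Step 20: on BLACK (6,6): turn L to E, flip to white, move to (6,7). |black|=6

Answer: 6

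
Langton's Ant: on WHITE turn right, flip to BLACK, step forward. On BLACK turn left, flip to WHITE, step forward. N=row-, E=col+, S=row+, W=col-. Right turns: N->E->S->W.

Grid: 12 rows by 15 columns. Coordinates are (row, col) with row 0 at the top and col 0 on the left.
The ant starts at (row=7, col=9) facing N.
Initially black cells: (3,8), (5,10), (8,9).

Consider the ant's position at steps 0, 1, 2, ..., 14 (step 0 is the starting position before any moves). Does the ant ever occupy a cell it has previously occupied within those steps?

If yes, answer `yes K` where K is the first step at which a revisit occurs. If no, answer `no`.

Step 1: on WHITE (7,9): turn R to E, flip to black, move to (7,10). |black|=4 — new cell
Step 2: on WHITE (7,10): turn R to S, flip to black, move to (8,10). |black|=5 — new cell
Step 3: on WHITE (8,10): turn R to W, flip to black, move to (8,9). |black|=6 — new cell
Step 4: on BLACK (8,9): turn L to S, flip to white, move to (9,9). |black|=5 — new cell
Step 5: on WHITE (9,9): turn R to W, flip to black, move to (9,8). |black|=6 — new cell
Step 6: on WHITE (9,8): turn R to N, flip to black, move to (8,8). |black|=7 — new cell
Step 7: on WHITE (8,8): turn R to E, flip to black, move to (8,9). |black|=8 — REVISIT

Answer: yes 7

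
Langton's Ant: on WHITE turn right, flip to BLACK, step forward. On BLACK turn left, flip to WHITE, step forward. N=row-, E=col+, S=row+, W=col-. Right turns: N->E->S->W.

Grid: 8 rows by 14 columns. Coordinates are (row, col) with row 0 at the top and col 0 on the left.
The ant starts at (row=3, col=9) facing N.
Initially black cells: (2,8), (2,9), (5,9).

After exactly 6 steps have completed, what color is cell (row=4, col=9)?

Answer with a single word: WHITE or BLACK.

Answer: BLACK

Derivation:
Step 1: on WHITE (3,9): turn R to E, flip to black, move to (3,10). |black|=4
Step 2: on WHITE (3,10): turn R to S, flip to black, move to (4,10). |black|=5
Step 3: on WHITE (4,10): turn R to W, flip to black, move to (4,9). |black|=6
Step 4: on WHITE (4,9): turn R to N, flip to black, move to (3,9). |black|=7
Step 5: on BLACK (3,9): turn L to W, flip to white, move to (3,8). |black|=6
Step 6: on WHITE (3,8): turn R to N, flip to black, move to (2,8). |black|=7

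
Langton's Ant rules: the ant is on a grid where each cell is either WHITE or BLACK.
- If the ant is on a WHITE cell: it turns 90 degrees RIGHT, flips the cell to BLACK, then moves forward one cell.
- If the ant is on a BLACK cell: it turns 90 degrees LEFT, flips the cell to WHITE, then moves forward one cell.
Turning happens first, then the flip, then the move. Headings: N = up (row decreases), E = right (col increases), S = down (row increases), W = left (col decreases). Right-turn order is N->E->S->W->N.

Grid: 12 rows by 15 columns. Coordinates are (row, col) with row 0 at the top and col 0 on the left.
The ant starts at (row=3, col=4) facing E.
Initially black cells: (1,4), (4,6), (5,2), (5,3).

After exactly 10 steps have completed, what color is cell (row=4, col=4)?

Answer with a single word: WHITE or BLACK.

Step 1: on WHITE (3,4): turn R to S, flip to black, move to (4,4). |black|=5
Step 2: on WHITE (4,4): turn R to W, flip to black, move to (4,3). |black|=6
Step 3: on WHITE (4,3): turn R to N, flip to black, move to (3,3). |black|=7
Step 4: on WHITE (3,3): turn R to E, flip to black, move to (3,4). |black|=8
Step 5: on BLACK (3,4): turn L to N, flip to white, move to (2,4). |black|=7
Step 6: on WHITE (2,4): turn R to E, flip to black, move to (2,5). |black|=8
Step 7: on WHITE (2,5): turn R to S, flip to black, move to (3,5). |black|=9
Step 8: on WHITE (3,5): turn R to W, flip to black, move to (3,4). |black|=10
Step 9: on WHITE (3,4): turn R to N, flip to black, move to (2,4). |black|=11
Step 10: on BLACK (2,4): turn L to W, flip to white, move to (2,3). |black|=10

Answer: BLACK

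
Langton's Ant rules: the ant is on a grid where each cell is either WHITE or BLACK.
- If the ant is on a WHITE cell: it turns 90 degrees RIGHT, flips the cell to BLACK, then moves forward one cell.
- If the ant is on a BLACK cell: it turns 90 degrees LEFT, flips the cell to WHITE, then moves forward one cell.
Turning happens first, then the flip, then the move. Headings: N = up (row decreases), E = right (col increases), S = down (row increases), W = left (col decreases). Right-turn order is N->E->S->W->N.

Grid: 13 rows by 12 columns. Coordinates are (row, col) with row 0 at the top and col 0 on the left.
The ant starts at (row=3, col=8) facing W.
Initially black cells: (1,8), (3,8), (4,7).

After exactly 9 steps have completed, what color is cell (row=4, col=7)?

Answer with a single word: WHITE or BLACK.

Answer: BLACK

Derivation:
Step 1: on BLACK (3,8): turn L to S, flip to white, move to (4,8). |black|=2
Step 2: on WHITE (4,8): turn R to W, flip to black, move to (4,7). |black|=3
Step 3: on BLACK (4,7): turn L to S, flip to white, move to (5,7). |black|=2
Step 4: on WHITE (5,7): turn R to W, flip to black, move to (5,6). |black|=3
Step 5: on WHITE (5,6): turn R to N, flip to black, move to (4,6). |black|=4
Step 6: on WHITE (4,6): turn R to E, flip to black, move to (4,7). |black|=5
Step 7: on WHITE (4,7): turn R to S, flip to black, move to (5,7). |black|=6
Step 8: on BLACK (5,7): turn L to E, flip to white, move to (5,8). |black|=5
Step 9: on WHITE (5,8): turn R to S, flip to black, move to (6,8). |black|=6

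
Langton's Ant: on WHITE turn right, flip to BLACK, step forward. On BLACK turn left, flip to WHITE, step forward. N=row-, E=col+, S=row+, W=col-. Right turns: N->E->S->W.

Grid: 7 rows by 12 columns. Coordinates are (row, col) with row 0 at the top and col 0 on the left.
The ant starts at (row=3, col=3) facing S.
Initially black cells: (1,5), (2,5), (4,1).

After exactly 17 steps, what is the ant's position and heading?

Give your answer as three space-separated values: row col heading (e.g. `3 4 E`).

Step 1: on WHITE (3,3): turn R to W, flip to black, move to (3,2). |black|=4
Step 2: on WHITE (3,2): turn R to N, flip to black, move to (2,2). |black|=5
Step 3: on WHITE (2,2): turn R to E, flip to black, move to (2,3). |black|=6
Step 4: on WHITE (2,3): turn R to S, flip to black, move to (3,3). |black|=7
Step 5: on BLACK (3,3): turn L to E, flip to white, move to (3,4). |black|=6
Step 6: on WHITE (3,4): turn R to S, flip to black, move to (4,4). |black|=7
Step 7: on WHITE (4,4): turn R to W, flip to black, move to (4,3). |black|=8
Step 8: on WHITE (4,3): turn R to N, flip to black, move to (3,3). |black|=9
Step 9: on WHITE (3,3): turn R to E, flip to black, move to (3,4). |black|=10
Step 10: on BLACK (3,4): turn L to N, flip to white, move to (2,4). |black|=9
Step 11: on WHITE (2,4): turn R to E, flip to black, move to (2,5). |black|=10
Step 12: on BLACK (2,5): turn L to N, flip to white, move to (1,5). |black|=9
Step 13: on BLACK (1,5): turn L to W, flip to white, move to (1,4). |black|=8
Step 14: on WHITE (1,4): turn R to N, flip to black, move to (0,4). |black|=9
Step 15: on WHITE (0,4): turn R to E, flip to black, move to (0,5). |black|=10
Step 16: on WHITE (0,5): turn R to S, flip to black, move to (1,5). |black|=11
Step 17: on WHITE (1,5): turn R to W, flip to black, move to (1,4). |black|=12

Answer: 1 4 W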